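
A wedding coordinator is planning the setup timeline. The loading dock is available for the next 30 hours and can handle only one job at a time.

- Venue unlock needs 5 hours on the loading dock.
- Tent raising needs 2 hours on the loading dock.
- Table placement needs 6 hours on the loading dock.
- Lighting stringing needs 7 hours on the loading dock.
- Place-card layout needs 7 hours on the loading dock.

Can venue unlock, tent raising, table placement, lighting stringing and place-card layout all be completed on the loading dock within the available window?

Yes

Running back to back, the jobs need 5 + 2 + 6 + 7 + 7 = 27 hours on the loading dock.
Since 27 ≤ 30, they fit within the window.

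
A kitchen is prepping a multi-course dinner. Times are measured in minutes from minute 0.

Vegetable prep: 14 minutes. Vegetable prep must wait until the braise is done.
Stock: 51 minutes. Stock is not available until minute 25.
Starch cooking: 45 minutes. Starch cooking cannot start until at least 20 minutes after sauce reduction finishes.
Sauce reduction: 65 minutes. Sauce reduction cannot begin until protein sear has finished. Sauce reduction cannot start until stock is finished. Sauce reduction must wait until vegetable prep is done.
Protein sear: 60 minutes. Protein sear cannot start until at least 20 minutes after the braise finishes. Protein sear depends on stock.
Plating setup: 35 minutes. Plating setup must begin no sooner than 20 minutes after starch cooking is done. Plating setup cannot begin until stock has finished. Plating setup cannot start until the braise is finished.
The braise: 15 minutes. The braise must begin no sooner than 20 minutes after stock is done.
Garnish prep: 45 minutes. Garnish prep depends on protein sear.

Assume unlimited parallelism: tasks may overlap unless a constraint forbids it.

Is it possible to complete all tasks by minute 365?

No

Stock cannot begin until its own release at minute 25. It runs from minute 25 to 25 + 51 = minute 76.
The braise cannot begin until stock (finishes minute 76, plus 20-minute gap → minute 96). It runs from minute 96 to 96 + 15 = minute 111.
Vegetable prep cannot begin until the braise (finishes minute 111). It runs from minute 111 to 111 + 14 = minute 125.
Protein sear cannot start until the braise (finishes minute 111, plus 20-minute gap → minute 131); stock (finishes minute 76). The controlling bound is minute 131, so protein sear finishes at 131 + 60 = minute 191.
After protein sear (finishes minute 191), garnish prep can start at minute 191 and finishes at minute 236.
For sauce reduction: protein sear (finishes minute 191); stock (finishes minute 76); vegetable prep (finishes minute 125). Taking the maximum gives a start of minute 191, and it finishes at 191 + 65 = minute 256.
Starch cooking cannot begin until sauce reduction (finishes minute 256, plus 20-minute gap → minute 276). It runs from minute 276 to 276 + 45 = minute 321.
Plating setup cannot start until starch cooking (finishes minute 321, plus 20-minute gap → minute 341); stock (finishes minute 76); the braise (finishes minute 111). The controlling bound is minute 341, so plating setup finishes at 341 + 35 = minute 376.
The earliest everything can be done is minute 376, which is after the deadline of 365, so it is not possible.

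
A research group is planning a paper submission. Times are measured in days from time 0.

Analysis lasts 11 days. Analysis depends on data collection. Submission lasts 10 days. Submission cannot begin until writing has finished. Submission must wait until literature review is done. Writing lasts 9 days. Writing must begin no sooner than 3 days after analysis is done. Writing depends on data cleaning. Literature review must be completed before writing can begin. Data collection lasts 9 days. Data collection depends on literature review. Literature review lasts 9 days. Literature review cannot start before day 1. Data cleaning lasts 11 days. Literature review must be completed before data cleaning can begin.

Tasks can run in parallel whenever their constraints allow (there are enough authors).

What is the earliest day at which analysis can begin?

19

Literature review waits on its own release at day 1, so it starts at day 1 and finishes at 1 + 9 = day 10.
After literature review (finishes day 10), data collection can start at day 10 and finishes at day 19.
Analysis waits on data collection (finishes day 19), so the earliest it can start is day 19.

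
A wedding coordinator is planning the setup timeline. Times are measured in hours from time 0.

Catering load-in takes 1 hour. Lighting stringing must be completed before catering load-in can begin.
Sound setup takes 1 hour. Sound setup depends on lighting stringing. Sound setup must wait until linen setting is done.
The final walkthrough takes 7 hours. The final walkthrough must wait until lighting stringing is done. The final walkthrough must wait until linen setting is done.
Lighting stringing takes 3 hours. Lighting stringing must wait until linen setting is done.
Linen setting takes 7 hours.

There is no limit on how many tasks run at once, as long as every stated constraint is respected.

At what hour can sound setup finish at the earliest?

Linen setting can start immediately at hour 0; it finishes at hour 7.
Lighting stringing cannot begin until linen setting (finishes hour 7). It runs from hour 7 to 7 + 3 = hour 10.
Sound setup cannot start until lighting stringing (finishes hour 10); linen setting (finishes hour 7). The controlling bound is hour 10, so sound setup finishes at 10 + 1 = hour 11.

11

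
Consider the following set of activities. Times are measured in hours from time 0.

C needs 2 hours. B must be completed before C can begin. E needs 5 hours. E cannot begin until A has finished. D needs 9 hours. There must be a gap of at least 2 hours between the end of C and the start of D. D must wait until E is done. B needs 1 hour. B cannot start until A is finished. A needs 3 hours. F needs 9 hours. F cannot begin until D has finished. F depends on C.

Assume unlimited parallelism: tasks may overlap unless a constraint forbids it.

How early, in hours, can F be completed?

26

A can start immediately at hour 0; it finishes at hour 3.
E waits on A (finishes hour 3), so it starts at hour 3 and finishes at 3 + 5 = hour 8.
B cannot begin until A (finishes hour 3). It runs from hour 3 to 3 + 1 = hour 4.
C waits on B (finishes hour 4), so it starts at hour 4 and finishes at 4 + 2 = hour 6.
D cannot start until C (finishes hour 6, plus 2-hour gap → hour 8); E (finishes hour 8). The controlling bound is hour 8, so D finishes at 8 + 9 = hour 17.
F needs all of D (finishes hour 17); C (finishes hour 6). That puts its earliest start at hour 17; it finishes at 17 + 9 = hour 26.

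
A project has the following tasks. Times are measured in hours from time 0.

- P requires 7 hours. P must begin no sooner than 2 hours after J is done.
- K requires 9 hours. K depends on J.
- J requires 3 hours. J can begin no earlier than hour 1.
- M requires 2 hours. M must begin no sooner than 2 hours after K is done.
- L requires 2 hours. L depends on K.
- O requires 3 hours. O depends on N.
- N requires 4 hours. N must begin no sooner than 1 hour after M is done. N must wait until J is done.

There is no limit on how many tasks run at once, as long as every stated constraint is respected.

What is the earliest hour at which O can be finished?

25

After its own release at hour 1, J can start at hour 1 and finishes at hour 4.
K waits on J (finishes hour 4), so it starts at hour 4 and finishes at 4 + 9 = hour 13.
M cannot begin until K (finishes hour 13, plus 2-hour gap → hour 15). It runs from hour 15 to 15 + 2 = hour 17.
N cannot start until M (finishes hour 17, plus 1-hour gap → hour 18); J (finishes hour 4). The controlling bound is hour 18, so N finishes at 18 + 4 = hour 22.
O cannot begin until N (finishes hour 22). It runs from hour 22 to 22 + 3 = hour 25.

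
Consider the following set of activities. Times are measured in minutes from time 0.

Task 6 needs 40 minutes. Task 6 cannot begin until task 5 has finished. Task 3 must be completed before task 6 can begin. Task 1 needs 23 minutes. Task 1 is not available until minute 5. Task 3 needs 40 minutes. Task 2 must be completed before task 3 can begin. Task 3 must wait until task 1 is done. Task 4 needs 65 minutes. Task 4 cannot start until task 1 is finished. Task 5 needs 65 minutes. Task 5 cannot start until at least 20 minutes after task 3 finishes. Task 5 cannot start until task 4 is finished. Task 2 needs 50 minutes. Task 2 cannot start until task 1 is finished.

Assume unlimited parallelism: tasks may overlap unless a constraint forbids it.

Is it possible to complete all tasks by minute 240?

No

After its own release at minute 5, task 1 can start at minute 5 and finishes at minute 28.
Task 4 waits on task 1 (finishes minute 28), so it starts at minute 28 and finishes at 28 + 65 = minute 93.
Task 2 waits on task 1 (finishes minute 28), so it starts at minute 28 and finishes at 28 + 50 = minute 78.
Task 3 needs all of task 2 (finishes minute 78); task 1 (finishes minute 28). That puts its earliest start at minute 78; it finishes at 78 + 40 = minute 118.
For task 5: task 3 (finishes minute 118, plus 20-minute gap → minute 138); task 4 (finishes minute 93). Taking the maximum gives a start of minute 138, and it finishes at 138 + 65 = minute 203.
Task 6 needs all of task 5 (finishes minute 203); task 3 (finishes minute 118). That puts its earliest start at minute 203; it finishes at 203 + 40 = minute 243.
The earliest everything can be done is minute 243, which is after the deadline of 240, so it is not possible.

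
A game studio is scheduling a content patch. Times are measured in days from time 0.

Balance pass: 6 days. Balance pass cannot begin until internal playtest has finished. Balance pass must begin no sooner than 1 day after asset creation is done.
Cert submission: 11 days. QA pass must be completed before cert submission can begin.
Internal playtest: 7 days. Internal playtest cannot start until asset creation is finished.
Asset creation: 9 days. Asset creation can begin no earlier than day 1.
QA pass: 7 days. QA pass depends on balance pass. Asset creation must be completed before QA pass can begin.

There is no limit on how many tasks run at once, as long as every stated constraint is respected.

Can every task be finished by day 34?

No

Asset creation waits on its own release at day 1, so it starts at day 1 and finishes at 1 + 9 = day 10.
After asset creation (finishes day 10), internal playtest can start at day 10 and finishes at day 17.
Balance pass has to wait for internal playtest (finishes day 17); asset creation (finishes day 10, plus 1-day gap → day 11). The latest of these is day 17, so balance pass runs day 17 to 17 + 6 = day 23.
QA pass needs all of balance pass (finishes day 23); asset creation (finishes day 10). That puts its earliest start at day 23; it finishes at 23 + 7 = day 30.
After QA pass (finishes day 30), cert submission can start at day 30 and finishes at day 41.
The earliest everything can be done is day 41, which is after the deadline of 34, so it is not possible.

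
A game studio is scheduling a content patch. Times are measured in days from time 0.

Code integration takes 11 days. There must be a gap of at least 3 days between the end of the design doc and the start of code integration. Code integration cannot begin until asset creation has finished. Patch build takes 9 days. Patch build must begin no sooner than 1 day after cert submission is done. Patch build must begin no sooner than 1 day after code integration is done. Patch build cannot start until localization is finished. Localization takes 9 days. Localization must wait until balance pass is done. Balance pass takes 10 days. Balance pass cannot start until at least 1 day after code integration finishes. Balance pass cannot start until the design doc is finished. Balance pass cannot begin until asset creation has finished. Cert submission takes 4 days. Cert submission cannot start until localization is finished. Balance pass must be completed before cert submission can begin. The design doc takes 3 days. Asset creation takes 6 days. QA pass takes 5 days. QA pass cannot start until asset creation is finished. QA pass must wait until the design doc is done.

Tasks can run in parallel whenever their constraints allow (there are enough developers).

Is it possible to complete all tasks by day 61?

Asset creation can start immediately at day 0; it finishes at day 6.
The design doc has no prerequisites, so it starts at day 0 and finishes at day 3.
For QA pass: asset creation (finishes day 6); the design doc (finishes day 3). Taking the maximum gives a start of day 6, and it finishes at 6 + 5 = day 11.
For code integration: the design doc (finishes day 3, plus 3-day gap → day 6); asset creation (finishes day 6). Taking the maximum gives a start of day 6, and it finishes at 6 + 11 = day 17.
For balance pass: code integration (finishes day 17, plus 1-day gap → day 18); the design doc (finishes day 3); asset creation (finishes day 6). Taking the maximum gives a start of day 18, and it finishes at 18 + 10 = day 28.
After balance pass (finishes day 28), localization can start at day 28 and finishes at day 37.
Cert submission needs all of localization (finishes day 37); balance pass (finishes day 28). That puts its earliest start at day 37; it finishes at 37 + 4 = day 41.
Patch build needs all of cert submission (finishes day 41, plus 1-day gap → day 42); code integration (finishes day 17, plus 1-day gap → day 18); localization (finishes day 37). That puts its earliest start at day 42; it finishes at 42 + 9 = day 51.
Every task is finished by day 51, which is no later than the deadline of 61, so the schedule is feasible.

Yes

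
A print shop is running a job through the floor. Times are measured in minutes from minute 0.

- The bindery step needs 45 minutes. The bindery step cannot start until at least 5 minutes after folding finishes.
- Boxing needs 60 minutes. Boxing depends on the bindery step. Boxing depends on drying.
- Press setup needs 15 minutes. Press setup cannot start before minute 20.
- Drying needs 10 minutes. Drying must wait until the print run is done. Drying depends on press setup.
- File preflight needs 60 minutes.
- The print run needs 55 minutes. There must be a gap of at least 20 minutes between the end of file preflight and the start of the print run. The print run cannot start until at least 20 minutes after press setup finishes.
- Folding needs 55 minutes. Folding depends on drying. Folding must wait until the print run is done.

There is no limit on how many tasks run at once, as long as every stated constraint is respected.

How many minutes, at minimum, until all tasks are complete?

310

After its own release at minute 20, press setup can start at minute 20 and finishes at minute 35.
File preflight has no prerequisites, so it starts at minute 0 and finishes at minute 60.
The print run needs all of file preflight (finishes minute 60, plus 20-minute gap → minute 80); press setup (finishes minute 35, plus 20-minute gap → minute 55). That puts its earliest start at minute 80; it finishes at 80 + 55 = minute 135.
Drying needs all of the print run (finishes minute 135); press setup (finishes minute 35). That puts its earliest start at minute 135; it finishes at 135 + 10 = minute 145.
Folding has to wait for drying (finishes minute 145); the print run (finishes minute 135). The latest of these is minute 145, so folding runs minute 145 to 145 + 55 = minute 200.
The bindery step waits on folding (finishes minute 200, plus 5-minute gap → minute 205), so it starts at minute 205 and finishes at 205 + 45 = minute 250.
Boxing cannot start until the bindery step (finishes minute 250); drying (finishes minute 145). The controlling bound is minute 250, so boxing finishes at 250 + 60 = minute 310.
All tasks are finished once the last one completes. Finish times: File preflight at 60, Press setup at 35, The print run at 135, Drying at 145, Folding at 200, The bindery step at 250, Boxing at 310. The latest is minute 310.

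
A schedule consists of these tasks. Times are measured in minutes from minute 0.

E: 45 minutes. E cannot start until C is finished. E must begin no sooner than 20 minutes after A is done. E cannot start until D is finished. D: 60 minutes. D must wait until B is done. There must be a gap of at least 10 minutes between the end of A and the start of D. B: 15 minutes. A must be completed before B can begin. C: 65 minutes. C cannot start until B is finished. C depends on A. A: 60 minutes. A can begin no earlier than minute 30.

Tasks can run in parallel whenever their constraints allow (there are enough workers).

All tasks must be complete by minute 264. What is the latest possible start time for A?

79

Nothing follows E; the deadline of minute 264 is its only limit. It must start by 264 − 45 = minute 219.
Since E (must start by minute 219) depends on it, C must finish by minute 219. Backing off its 65-minute duration gives a latest start of minute 154.
D has to be done before E (must start by minute 219). That means finishing by minute 219, i.e. starting by 219 − 60 = minute 159.
B must finish in time for C (must start by minute 154); D (must start by minute 159). The tightest is minute 154, so B must start by 154 − 15 = minute 139.
For A: B (must start by minute 139); C (must start by minute 154); D (must start by minute 159, minus 10-minute gap → minute 149); E (must start by minute 219, minus 20-minute gap → minute 199). The most restrictive is minute 139; with a 60-minute duration, A must start by minute 79.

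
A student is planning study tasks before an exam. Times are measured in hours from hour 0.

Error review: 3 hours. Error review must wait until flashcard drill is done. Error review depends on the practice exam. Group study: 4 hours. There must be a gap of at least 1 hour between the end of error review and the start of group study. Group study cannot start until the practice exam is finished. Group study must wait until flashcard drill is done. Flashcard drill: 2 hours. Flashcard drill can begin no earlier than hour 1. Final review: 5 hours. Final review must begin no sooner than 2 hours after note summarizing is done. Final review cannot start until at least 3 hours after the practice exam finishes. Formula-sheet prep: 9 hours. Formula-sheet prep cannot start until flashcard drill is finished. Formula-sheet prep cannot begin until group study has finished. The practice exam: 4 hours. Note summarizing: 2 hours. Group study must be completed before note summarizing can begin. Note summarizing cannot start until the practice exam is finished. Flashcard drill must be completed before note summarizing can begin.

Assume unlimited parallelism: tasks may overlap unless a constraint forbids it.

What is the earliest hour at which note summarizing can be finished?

The practice exam can start immediately at hour 0; it finishes at hour 4.
Flashcard drill waits on its own release at hour 1, so it starts at hour 1 and finishes at 1 + 2 = hour 3.
For error review: flashcard drill (finishes hour 3); the practice exam (finishes hour 4). Taking the maximum gives a start of hour 4, and it finishes at 4 + 3 = hour 7.
For group study: error review (finishes hour 7, plus 1-hour gap → hour 8); the practice exam (finishes hour 4); flashcard drill (finishes hour 3). Taking the maximum gives a start of hour 8, and it finishes at 8 + 4 = hour 12.
For note summarizing: group study (finishes hour 12); the practice exam (finishes hour 4); flashcard drill (finishes hour 3). Taking the maximum gives a start of hour 12, and it finishes at 12 + 2 = hour 14.

14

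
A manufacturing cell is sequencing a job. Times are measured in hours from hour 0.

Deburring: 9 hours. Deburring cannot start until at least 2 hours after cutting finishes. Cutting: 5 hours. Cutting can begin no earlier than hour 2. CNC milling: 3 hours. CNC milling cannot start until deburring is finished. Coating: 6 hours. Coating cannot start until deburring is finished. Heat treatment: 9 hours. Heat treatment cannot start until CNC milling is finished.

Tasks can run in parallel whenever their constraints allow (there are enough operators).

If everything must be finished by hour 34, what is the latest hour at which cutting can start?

Heat treatment has no dependents, so it just needs to finish by hour 34. Starting by 34 − 9 = hour 25 achieves that.
Since heat treatment (must start by hour 25) depends on it, CNC milling must finish by hour 25. Backing off its 3-hour duration gives a latest start of hour 22.
Coating must finish by hour 34; it takes 6 hours, so it must start by 34 − 6 = hour 28.
For deburring: CNC milling (must start by hour 22); coating (must start by hour 28). The most restrictive is hour 22; with a 9-hour duration, deburring must start by hour 13.
Cutting must finish before deburring (must start by hour 13, minus 2-hour gap → hour 11). With a 5-hour duration, cutting must start by 11 − 5 = hour 6.

6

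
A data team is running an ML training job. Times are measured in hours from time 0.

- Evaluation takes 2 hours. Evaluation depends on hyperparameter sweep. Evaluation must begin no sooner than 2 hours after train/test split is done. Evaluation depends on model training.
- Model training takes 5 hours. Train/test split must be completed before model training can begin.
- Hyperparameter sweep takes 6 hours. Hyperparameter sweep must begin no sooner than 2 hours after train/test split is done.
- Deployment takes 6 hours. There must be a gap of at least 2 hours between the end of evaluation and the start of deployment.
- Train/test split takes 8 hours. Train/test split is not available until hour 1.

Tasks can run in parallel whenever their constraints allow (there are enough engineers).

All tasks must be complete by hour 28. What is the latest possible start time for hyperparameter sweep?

Nothing follows deployment; the deadline of hour 28 is its only limit. It must start by 28 − 6 = hour 22.
Evaluation feeds into deployment (must start by hour 22, minus 2-hour gap → hour 20); so evaluation must finish by hour 20 and therefore start by hour 18.
Since evaluation (must start by hour 18) depends on it, hyperparameter sweep must finish by hour 18. Backing off its 6-hour duration gives a latest start of hour 12.

12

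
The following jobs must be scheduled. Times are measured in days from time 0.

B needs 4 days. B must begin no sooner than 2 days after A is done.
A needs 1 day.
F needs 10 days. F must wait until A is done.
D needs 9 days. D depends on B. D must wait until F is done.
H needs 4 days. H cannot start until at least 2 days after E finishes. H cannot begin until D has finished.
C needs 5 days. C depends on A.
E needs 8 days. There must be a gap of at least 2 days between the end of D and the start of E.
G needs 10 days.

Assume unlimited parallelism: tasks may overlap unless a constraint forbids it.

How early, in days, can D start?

11

A has no prerequisites, so it starts at day 0 and finishes at day 1.
After A (finishes day 1), F can start at day 1 and finishes at day 11.
B waits on A (finishes day 1, plus 2-day gap → day 3), so it starts at day 3 and finishes at 3 + 4 = day 7.
D waits on B (finishes day 7); F (finishes day 11). The latest of these is day 11, which is the earliest D can start.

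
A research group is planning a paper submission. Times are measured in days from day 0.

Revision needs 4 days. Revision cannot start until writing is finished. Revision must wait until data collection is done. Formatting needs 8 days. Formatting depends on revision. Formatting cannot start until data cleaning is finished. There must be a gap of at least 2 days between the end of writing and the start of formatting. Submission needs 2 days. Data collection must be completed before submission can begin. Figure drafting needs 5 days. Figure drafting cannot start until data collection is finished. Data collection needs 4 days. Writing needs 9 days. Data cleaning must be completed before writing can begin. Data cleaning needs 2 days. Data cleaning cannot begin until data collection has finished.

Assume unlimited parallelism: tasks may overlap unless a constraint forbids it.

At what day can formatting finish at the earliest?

Data collection can start immediately at day 0; it finishes at day 4.
After data collection (finishes day 4), data cleaning can start at day 4 and finishes at day 6.
Writing cannot begin until data cleaning (finishes day 6). It runs from day 6 to 6 + 9 = day 15.
Revision cannot start until writing (finishes day 15); data collection (finishes day 4). The controlling bound is day 15, so revision finishes at 15 + 4 = day 19.
Formatting needs all of revision (finishes day 19); data cleaning (finishes day 6); writing (finishes day 15, plus 2-day gap → day 17). That puts its earliest start at day 19; it finishes at 19 + 8 = day 27.

27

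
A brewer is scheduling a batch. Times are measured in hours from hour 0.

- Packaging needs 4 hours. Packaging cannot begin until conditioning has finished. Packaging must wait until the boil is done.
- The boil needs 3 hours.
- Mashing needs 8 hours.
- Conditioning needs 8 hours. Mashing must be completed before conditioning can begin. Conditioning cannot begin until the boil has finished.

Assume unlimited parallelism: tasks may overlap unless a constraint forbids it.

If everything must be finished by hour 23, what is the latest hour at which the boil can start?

8

Nothing follows packaging; the deadline of hour 23 is its only limit. It must start by 23 − 4 = hour 19.
Conditioning must finish before packaging (must start by hour 19). With an 8-hour duration, conditioning must start by 19 − 8 = hour 11.
For the boil: conditioning (must start by hour 11); packaging (must start by hour 19). The most restrictive is hour 11; with a 3-hour duration, the boil must start by hour 8.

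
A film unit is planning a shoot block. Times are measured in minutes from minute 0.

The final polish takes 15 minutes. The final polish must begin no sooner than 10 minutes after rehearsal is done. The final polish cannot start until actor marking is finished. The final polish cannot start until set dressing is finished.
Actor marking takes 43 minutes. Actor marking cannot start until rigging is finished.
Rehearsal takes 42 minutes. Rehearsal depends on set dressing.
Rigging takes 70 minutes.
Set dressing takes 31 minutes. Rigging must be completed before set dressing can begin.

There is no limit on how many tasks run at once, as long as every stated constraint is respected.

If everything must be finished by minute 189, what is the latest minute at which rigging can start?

Nothing follows the final polish; the deadline of minute 189 is its only limit. It must start by 189 − 15 = minute 174.
Rehearsal must finish before the final polish (must start by minute 174, minus 10-minute gap → minute 164). With a 42-minute duration, rehearsal must start by 164 − 42 = minute 122.
Set dressing has several dependents: rehearsal (must start by minute 122); the final polish (must start by minute 174). The earliest of those limits is minute 122, so set dressing must start by 122 − 31 = minute 91.
Actor marking feeds into the final polish (must start by minute 174); so actor marking must finish by minute 174 and therefore start by minute 131.
Rigging must finish in time for set dressing (must start by minute 91); actor marking (must start by minute 131). The tightest is minute 91, so rigging must start by 91 − 70 = minute 21.

21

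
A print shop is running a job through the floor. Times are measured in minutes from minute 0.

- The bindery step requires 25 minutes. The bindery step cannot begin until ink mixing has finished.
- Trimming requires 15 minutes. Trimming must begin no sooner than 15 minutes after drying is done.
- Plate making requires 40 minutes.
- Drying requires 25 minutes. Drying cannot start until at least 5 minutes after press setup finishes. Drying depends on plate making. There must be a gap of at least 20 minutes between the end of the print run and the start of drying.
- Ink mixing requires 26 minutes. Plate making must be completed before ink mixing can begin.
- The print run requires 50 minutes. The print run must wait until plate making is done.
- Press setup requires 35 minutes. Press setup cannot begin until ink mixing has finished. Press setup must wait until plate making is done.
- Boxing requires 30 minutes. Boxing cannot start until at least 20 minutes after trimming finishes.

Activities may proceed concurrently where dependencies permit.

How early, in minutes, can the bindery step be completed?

91

Plate making has no prerequisites, so it starts at minute 0 and finishes at minute 40.
After plate making (finishes minute 40), ink mixing can start at minute 40 and finishes at minute 66.
The bindery step waits on ink mixing (finishes minute 66), so it starts at minute 66 and finishes at 66 + 25 = minute 91.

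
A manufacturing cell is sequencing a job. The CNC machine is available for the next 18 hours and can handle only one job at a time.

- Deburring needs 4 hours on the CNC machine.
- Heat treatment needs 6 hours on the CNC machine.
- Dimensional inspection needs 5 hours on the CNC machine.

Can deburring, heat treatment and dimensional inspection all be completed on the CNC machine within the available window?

Running back to back, the jobs need 4 + 6 + 5 = 15 hours on the CNC machine.
Since 15 ≤ 18, they fit within the window.

Yes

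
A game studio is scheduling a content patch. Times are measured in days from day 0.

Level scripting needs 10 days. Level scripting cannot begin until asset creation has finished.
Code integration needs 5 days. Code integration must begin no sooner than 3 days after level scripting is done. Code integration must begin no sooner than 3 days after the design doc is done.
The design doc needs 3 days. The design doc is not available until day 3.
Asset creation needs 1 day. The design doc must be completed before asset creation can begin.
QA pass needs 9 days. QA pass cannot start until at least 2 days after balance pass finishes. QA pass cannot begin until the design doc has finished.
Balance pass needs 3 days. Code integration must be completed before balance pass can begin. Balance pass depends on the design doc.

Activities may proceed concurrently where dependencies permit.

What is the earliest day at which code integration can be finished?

25

The design doc waits on its own release at day 3, so it starts at day 3 and finishes at 3 + 3 = day 6.
Asset creation cannot begin until the design doc (finishes day 6). It runs from day 6 to 6 + 1 = day 7.
Level scripting cannot begin until asset creation (finishes day 7). It runs from day 7 to 7 + 10 = day 17.
Code integration has to wait for level scripting (finishes day 17, plus 3-day gap → day 20); the design doc (finishes day 6, plus 3-day gap → day 9). The latest of these is day 20, so code integration runs day 20 to 20 + 5 = day 25.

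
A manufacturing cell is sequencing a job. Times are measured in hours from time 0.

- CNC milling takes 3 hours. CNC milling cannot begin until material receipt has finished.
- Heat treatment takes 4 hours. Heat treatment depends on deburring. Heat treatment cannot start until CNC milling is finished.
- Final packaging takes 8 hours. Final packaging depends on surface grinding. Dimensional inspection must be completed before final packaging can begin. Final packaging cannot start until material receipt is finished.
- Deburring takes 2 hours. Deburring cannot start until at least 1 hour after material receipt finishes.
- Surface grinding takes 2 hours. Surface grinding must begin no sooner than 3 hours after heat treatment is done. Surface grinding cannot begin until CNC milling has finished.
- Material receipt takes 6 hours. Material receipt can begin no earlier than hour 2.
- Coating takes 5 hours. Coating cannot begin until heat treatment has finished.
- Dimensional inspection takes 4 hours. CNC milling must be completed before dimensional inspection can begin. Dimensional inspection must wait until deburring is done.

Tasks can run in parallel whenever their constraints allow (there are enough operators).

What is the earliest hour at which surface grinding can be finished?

20

Material receipt cannot begin until its own release at hour 2. It runs from hour 2 to 2 + 6 = hour 8.
CNC milling cannot begin until material receipt (finishes hour 8). It runs from hour 8 to 8 + 3 = hour 11.
After material receipt (finishes hour 8, plus 1-hour gap → hour 9), deburring can start at hour 9 and finishes at hour 11.
Heat treatment cannot start until deburring (finishes hour 11); CNC milling (finishes hour 11). The controlling bound is hour 11, so heat treatment finishes at 11 + 4 = hour 15.
Surface grinding has to wait for heat treatment (finishes hour 15, plus 3-hour gap → hour 18); CNC milling (finishes hour 11). The latest of these is hour 18, so surface grinding runs hour 18 to 18 + 2 = hour 20.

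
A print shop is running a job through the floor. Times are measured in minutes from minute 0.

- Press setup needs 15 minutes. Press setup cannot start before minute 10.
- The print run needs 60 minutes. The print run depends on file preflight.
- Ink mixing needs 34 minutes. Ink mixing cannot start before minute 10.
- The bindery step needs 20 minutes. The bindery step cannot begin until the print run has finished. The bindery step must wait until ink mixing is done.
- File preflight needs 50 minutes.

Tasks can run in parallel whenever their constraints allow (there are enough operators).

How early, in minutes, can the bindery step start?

110

After its own release at minute 10, ink mixing can start at minute 10 and finishes at minute 44.
Nothing blocks file preflight, so it runs from minute 0 to minute 50.
The print run waits on file preflight (finishes minute 50), so it starts at minute 50 and finishes at 50 + 60 = minute 110.
The bindery step waits on the print run (finishes minute 110); ink mixing (finishes minute 44). The latest of these is minute 110, which is the earliest the bindery step can start.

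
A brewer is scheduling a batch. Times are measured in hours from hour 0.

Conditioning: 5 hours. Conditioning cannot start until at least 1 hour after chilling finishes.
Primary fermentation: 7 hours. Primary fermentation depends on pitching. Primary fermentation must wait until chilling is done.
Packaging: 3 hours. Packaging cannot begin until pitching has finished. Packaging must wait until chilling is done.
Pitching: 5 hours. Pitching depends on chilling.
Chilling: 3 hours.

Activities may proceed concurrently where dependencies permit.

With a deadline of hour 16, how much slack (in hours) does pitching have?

Nothing blocks chilling, so it runs from hour 0 to hour 3.
Pitching waits on chilling (finishes hour 3), so it starts at hour 3 and finishes at 3 + 5 = hour 8.

Working backward from the deadline:
Nothing follows primary fermentation; the deadline of hour 16 is its only limit. It must start by 16 − 7 = hour 9.
Nothing follows packaging; the deadline of hour 16 is its only limit. It must start by 16 − 3 = hour 13.
For pitching: primary fermentation (must start by hour 9); packaging (must start by hour 13). The most restrictive is hour 9; with a 5-hour duration, pitching must start by hour 4.
So pitching can start as early as hour 3 and as late as hour 4, giving 4 − 3 = 1 hour of slack.

1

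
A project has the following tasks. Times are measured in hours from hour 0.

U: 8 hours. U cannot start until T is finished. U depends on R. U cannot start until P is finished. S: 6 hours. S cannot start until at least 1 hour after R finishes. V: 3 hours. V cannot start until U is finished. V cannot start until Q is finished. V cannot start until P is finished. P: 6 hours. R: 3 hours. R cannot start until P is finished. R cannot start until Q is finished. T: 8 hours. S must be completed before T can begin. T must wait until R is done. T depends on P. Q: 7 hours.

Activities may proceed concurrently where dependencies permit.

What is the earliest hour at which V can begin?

33

Nothing blocks Q, so it runs from hour 0 to hour 7.
P has no prerequisites, so it starts at hour 0 and finishes at hour 6.
For R: P (finishes hour 6); Q (finishes hour 7). Taking the maximum gives a start of hour 7, and it finishes at 7 + 3 = hour 10.
S cannot begin until R (finishes hour 10, plus 1-hour gap → hour 11). It runs from hour 11 to 11 + 6 = hour 17.
For T: S (finishes hour 17); R (finishes hour 10); P (finishes hour 6). Taking the maximum gives a start of hour 17, and it finishes at 17 + 8 = hour 25.
U cannot start until T (finishes hour 25); R (finishes hour 10); P (finishes hour 6). The controlling bound is hour 25, so U finishes at 25 + 8 = hour 33.
V waits on U (finishes hour 33); Q (finishes hour 7); P (finishes hour 6). The latest of these is hour 33, which is the earliest V can start.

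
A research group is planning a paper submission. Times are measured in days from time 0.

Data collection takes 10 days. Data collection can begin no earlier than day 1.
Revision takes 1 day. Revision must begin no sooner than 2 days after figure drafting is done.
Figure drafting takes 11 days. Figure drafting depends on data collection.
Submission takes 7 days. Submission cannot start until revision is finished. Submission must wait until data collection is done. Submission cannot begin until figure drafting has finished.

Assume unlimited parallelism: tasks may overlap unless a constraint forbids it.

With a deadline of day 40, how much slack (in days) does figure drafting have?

8

Data collection waits on its own release at day 1, so it starts at day 1 and finishes at 1 + 10 = day 11.
After data collection (finishes day 11), figure drafting can start at day 11 and finishes at day 22.

Working backward from the deadline:
Submission has no dependents, so it just needs to finish by day 40. Starting by 40 − 7 = day 33 achieves that.
Revision has to be done before submission (must start by day 33). That means finishing by day 33, i.e. starting by 33 − 1 = day 32.
For figure drafting: revision (must start by day 32, minus 2-day gap → day 30); submission (must start by day 33). The most restrictive is day 30; with an 11-day duration, figure drafting must start by day 19.
So figure drafting can start as early as day 11 and as late as day 19, giving 19 − 11 = 8 days of slack.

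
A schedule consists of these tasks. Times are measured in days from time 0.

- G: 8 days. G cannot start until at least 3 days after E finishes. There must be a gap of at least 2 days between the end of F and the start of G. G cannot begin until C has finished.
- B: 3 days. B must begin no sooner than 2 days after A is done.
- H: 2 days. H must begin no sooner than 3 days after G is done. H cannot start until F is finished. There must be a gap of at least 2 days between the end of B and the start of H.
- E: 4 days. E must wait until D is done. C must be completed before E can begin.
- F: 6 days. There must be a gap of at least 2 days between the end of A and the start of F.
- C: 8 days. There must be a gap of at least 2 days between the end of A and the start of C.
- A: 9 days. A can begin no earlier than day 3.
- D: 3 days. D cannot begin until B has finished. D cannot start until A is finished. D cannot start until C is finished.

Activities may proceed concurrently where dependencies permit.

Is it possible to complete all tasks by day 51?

A waits on its own release at day 3, so it starts at day 3 and finishes at 3 + 9 = day 12.
After A (finishes day 12, plus 2-day gap → day 14), F can start at day 14 and finishes at day 20.
C cannot begin until A (finishes day 12, plus 2-day gap → day 14). It runs from day 14 to 14 + 8 = day 22.
B waits on A (finishes day 12, plus 2-day gap → day 14), so it starts at day 14 and finishes at 14 + 3 = day 17.
D needs all of B (finishes day 17); A (finishes day 12); C (finishes day 22). That puts its earliest start at day 22; it finishes at 22 + 3 = day 25.
E needs all of D (finishes day 25); C (finishes day 22). That puts its earliest start at day 25; it finishes at 25 + 4 = day 29.
G has to wait for E (finishes day 29, plus 3-day gap → day 32); F (finishes day 20, plus 2-day gap → day 22); C (finishes day 22). The latest of these is day 32, so G runs day 32 to 32 + 8 = day 40.
H needs all of G (finishes day 40, plus 3-day gap → day 43); F (finishes day 20); B (finishes day 17, plus 2-day gap → day 19). That puts its earliest start at day 43; it finishes at 43 + 2 = day 45.
Every task is finished by day 45, which is no later than the deadline of 51, so the schedule is feasible.

Yes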